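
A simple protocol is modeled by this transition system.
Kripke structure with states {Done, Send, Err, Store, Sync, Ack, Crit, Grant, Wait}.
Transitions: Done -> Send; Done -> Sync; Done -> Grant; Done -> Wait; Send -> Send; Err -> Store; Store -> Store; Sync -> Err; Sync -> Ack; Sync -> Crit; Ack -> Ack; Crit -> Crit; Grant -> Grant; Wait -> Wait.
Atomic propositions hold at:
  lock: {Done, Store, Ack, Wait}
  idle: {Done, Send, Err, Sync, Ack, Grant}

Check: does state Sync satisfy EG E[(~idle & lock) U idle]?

Sat(~idle) = {Store, Crit, Wait}
Sat(~idle & lock) = {Store, Wait}
E[(~idle & lock) U idle]: least fixpoint, start Z0 = Sat(idle) = {Done, Send, Err, Sync, Ack, Grant}, add states in Sat(~idle & lock) with some successor in Z. Already a fixed point.
Sat(E[(~idle & lock) U idle]) = {Done, Send, Err, Sync, Ack, Grant}
EG E[(~idle & lock) U idle]: greatest fixpoint, start Z0 = {Done, Send, Err, Sync, Ack, Grant}, keep only states in Sat with some successor in Z. Z1 = {Done, Send, Sync, Ack, Grant}; fixed.
Sat(EG E[(~idle & lock) U idle]) = {Done, Send, Sync, Ack, Grant}
Sync ∈ Sat(EG E[(~idle & lock) U idle]) = {Done, Send, Sync, Ack, Grant}, so the formula holds at Sync.

Yes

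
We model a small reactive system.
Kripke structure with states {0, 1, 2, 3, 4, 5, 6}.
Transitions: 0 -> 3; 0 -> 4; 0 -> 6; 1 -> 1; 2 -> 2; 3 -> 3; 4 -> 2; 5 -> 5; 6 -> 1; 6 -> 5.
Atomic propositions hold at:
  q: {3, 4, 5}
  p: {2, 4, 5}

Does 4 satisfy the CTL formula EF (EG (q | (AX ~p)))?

Sat(~p) = {0, 1, 3, 6}
Sat(AX ~p) = {s : every successor in {0, 1, 3, 6}} = {1, 3}
Sat(q | (AX ~p)) = {1, 3, 4, 5}
EG (q | (AX ~p)): greatest fixpoint, start Z0 = {1, 3, 4, 5}, keep only states in Sat with some successor in Z. Z1 = {1, 3, 5}; fixed.
Sat(EG (q | (AX ~p))) = {1, 3, 5}
EF (EG (q | (AX ~p))): least fixpoint, start Z0 = {1, 3, 5}, add states with some successor in Z. Z1 = {0, 1, 3, 5, 6}; fixed.
Sat(EF (EG (q | (AX ~p)))) = {0, 1, 3, 5, 6}
4 ∉ Sat(EF (EG (q | (AX ~p)))) = {0, 1, 3, 5, 6}, so the formula does not hold at 4.

No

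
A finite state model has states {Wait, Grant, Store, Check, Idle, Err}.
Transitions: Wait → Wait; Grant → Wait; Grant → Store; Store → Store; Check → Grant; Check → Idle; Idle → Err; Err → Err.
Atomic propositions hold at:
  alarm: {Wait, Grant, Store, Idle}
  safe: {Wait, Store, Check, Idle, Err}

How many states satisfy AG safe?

AG safe: greatest fixpoint, start Z0 = {Wait, Store, Check, Idle, Err}, keep only states in Sat with every successor in Z. Z1 = {Wait, Store, Idle, Err}; fixed.
Sat(AG safe) = {Wait, Store, Idle, Err}
|Sat(AG safe)| = |{Wait, Store, Idle, Err}| = 4.

4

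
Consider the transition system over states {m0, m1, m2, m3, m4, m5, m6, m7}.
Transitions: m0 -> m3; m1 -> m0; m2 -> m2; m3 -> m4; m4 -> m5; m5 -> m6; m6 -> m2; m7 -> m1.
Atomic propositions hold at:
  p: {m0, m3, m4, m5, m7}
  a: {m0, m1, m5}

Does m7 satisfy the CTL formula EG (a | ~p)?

No

Sat(~p) = {m1, m2, m6}
Sat(a | ~p) = {m0, m1, m2, m5, m6}
EG (a | ~p): greatest fixpoint, start Z0 = {m0, m1, m2, m5, m6}, keep only states in Sat with some successor in Z. Z1 = {m1, m2, m5, m6}; Z2 = {m2, m5, m6}; fixed.
Sat(EG (a | ~p)) = {m2, m5, m6}
m7 ∉ Sat(EG (a | ~p)) = {m2, m5, m6}, so the formula does not hold at m7.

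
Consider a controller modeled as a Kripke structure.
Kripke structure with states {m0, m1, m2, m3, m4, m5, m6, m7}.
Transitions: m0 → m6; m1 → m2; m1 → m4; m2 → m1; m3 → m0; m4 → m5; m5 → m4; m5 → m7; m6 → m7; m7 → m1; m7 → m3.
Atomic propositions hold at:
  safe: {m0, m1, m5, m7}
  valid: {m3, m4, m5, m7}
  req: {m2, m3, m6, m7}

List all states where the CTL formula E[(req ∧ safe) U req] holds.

Sat(req ∧ safe) = {m7}
E[(req ∧ safe) U req]: least fixpoint, start Z0 = Sat(req) = {m2, m3, m6, m7}, add states in Sat(req ∧ safe) with some successor in Z. Already a fixed point.
Sat(E[(req ∧ safe) U req]) = {m2, m3, m6, m7}

{m2, m3, m6, m7}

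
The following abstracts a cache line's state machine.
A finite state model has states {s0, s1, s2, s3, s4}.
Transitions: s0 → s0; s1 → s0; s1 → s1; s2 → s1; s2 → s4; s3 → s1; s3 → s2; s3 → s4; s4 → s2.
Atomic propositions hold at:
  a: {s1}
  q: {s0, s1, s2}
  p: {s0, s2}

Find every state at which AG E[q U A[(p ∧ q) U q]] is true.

{s0, s1}

Sat(p ∧ q) = {s0, s2}
A[(p ∧ q) U q]: least fixpoint, start Z0 = Sat(q) = {s0, s1, s2}, add states in Sat(p ∧ q) with every successor in Z. Already a fixed point.
Sat(A[(p ∧ q) U q]) = {s0, s1, s2}
E[q U A[(p ∧ q) U q]]: least fixpoint, start Z0 = Sat(A[(p ∧ q) U q]) = {s0, s1, s2}, add states in Sat(q) with some successor in Z. Already a fixed point.
Sat(E[q U A[(p ∧ q) U q]]) = {s0, s1, s2}
AG E[q U A[(p ∧ q) U q]]: greatest fixpoint, start Z0 = {s0, s1, s2}, keep only states in Sat with every successor in Z. Z1 = {s0, s1}; fixed.
Sat(AG E[q U A[(p ∧ q) U q]]) = {s0, s1}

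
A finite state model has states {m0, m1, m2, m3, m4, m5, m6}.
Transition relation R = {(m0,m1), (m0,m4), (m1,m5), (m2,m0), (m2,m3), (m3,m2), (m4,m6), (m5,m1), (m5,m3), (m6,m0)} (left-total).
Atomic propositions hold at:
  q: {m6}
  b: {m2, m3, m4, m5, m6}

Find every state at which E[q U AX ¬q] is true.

Sat(¬q) = {m0, m1, m2, m3, m4, m5}
Sat(AX ¬q) = {s : every successor in {m0, m1, m2, m3, m4, m5}} = {m0, m1, m2, m3, m5, m6}
E[q U AX ¬q]: least fixpoint, start Z0 = Sat(AX ¬q) = {m0, m1, m2, m3, m5, m6}, add states in Sat(q) with some successor in Z. Already a fixed point.
Sat(E[q U AX ¬q]) = {m0, m1, m2, m3, m5, m6}

{m0, m1, m2, m3, m5, m6}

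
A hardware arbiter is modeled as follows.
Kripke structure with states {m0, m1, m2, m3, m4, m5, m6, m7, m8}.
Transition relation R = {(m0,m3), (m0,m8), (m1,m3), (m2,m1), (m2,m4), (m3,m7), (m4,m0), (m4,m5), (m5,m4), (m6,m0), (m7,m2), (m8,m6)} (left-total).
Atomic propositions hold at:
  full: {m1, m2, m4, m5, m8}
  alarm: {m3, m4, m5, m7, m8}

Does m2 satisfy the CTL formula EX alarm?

Sat(EX alarm) = {s : some successor in {m3, m4, m5, m7, m8}} = {m0, m1, m2, m3, m4, m5}
m2 ∈ Sat(EX alarm) = {m0, m1, m2, m3, m4, m5}, so the formula holds at m2.

Yes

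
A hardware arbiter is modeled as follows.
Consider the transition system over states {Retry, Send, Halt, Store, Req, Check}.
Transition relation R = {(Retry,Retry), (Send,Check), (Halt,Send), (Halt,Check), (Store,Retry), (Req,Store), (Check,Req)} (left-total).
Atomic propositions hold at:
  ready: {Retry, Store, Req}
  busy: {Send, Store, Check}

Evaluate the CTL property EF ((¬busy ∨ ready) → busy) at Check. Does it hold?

Yes

Sat(¬busy) = {Retry, Halt, Req}
Sat(¬busy ∨ ready) = {Retry, Halt, Store, Req}
Sat((¬busy ∨ ready) → busy) = {Send, Store, Check}
EF ((¬busy ∨ ready) → busy): least fixpoint, start Z0 = {Send, Store, Check}, add states with some successor in Z. Z1 = {Send, Halt, Store, Req, Check}; fixed.
Sat(EF ((¬busy ∨ ready) → busy)) = {Send, Halt, Store, Req, Check}
Check ∈ Sat(EF ((¬busy ∨ ready) → busy)) = {Send, Halt, Store, Req, Check}, so the formula holds at Check.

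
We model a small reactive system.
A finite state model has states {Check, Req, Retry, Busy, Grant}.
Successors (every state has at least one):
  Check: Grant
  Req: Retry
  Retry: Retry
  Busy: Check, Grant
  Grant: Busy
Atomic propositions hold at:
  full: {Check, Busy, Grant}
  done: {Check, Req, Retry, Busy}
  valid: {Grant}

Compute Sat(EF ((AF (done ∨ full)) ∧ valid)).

{Check, Busy, Grant}

Sat(done ∨ full) = {Check, Req, Retry, Busy, Grant}
AF (done ∨ full): least fixpoint, start Z0 = {Check, Req, Retry, Busy, Grant}, add states with every successor in Z. Already a fixed point.
Sat(AF (done ∨ full)) = {Check, Req, Retry, Busy, Grant}
Sat((AF (done ∨ full)) ∧ valid) = {Grant}
EF ((AF (done ∨ full)) ∧ valid): least fixpoint, start Z0 = {Grant}, add states with some successor in Z. Z1 = {Check, Busy, Grant}; fixed.
Sat(EF ((AF (done ∨ full)) ∧ valid)) = {Check, Busy, Grant}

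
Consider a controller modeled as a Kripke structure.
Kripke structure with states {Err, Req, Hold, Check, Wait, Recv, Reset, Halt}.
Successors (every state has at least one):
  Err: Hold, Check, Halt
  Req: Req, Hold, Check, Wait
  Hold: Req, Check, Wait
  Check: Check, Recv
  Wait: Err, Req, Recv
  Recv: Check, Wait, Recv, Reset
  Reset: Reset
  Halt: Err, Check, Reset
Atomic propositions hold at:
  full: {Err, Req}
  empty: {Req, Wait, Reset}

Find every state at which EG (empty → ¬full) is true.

Sat(¬full) = {Hold, Check, Wait, Recv, Reset, Halt}
Sat(empty → ¬full) = {Err, Hold, Check, Wait, Recv, Reset, Halt}
EG (empty → ¬full): greatest fixpoint, start Z0 = {Err, Hold, Check, Wait, Recv, Reset, Halt}, keep only states in Sat with some successor in Z. Already a fixed point.
Sat(EG (empty → ¬full)) = {Err, Hold, Check, Wait, Recv, Reset, Halt}

{Err, Hold, Check, Wait, Recv, Reset, Halt}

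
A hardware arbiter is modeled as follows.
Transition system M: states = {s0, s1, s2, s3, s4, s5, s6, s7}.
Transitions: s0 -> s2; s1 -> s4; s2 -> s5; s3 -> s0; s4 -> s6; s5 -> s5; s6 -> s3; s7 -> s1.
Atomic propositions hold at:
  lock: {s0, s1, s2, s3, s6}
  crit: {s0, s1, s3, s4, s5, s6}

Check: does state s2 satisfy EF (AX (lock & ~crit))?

Sat(~crit) = {s2, s7}
Sat(lock & ~crit) = {s2}
Sat(AX (lock & ~crit)) = {s : every successor in {s2}} = {s0}
EF (AX (lock & ~crit)): least fixpoint, start Z0 = {s0}, add states with some successor in Z. Z1 = {s0, s3}; Z2 = {s0, s3, s6}; Z3 = {s0, s3, s4, s6}; Z4 = {s0, s1, s3, s4, s6}; Z5 = {s0, s1, s3, s4, s6, s7}; fixed.
Sat(EF (AX (lock & ~crit))) = {s0, s1, s3, s4, s6, s7}
s2 ∉ Sat(EF (AX (lock & ~crit))) = {s0, s1, s3, s4, s6, s7}, so the formula does not hold at s2.

No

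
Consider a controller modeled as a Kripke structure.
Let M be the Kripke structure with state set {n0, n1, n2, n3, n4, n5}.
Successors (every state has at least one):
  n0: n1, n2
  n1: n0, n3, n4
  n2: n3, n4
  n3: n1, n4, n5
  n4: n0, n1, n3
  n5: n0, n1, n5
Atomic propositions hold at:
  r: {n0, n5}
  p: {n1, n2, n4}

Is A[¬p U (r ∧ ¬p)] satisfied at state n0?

Sat(¬p) = {n0, n3, n5}
Sat(r ∧ ¬p) = {n0, n5}
A[¬p U (r ∧ ¬p)]: least fixpoint, start Z0 = Sat((r ∧ ¬p)) = {n0, n5}, add states in Sat(¬p) with every successor in Z. Already a fixed point.
Sat(A[¬p U (r ∧ ¬p)]) = {n0, n5}
n0 ∈ Sat(A[¬p U (r ∧ ¬p)]) = {n0, n5}, so the formula holds at n0.

Yes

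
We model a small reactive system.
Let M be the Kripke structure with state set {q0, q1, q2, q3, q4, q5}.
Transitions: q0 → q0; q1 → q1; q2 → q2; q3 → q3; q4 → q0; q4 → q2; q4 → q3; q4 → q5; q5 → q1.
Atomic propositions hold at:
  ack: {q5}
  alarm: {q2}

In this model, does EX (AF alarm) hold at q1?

AF alarm: least fixpoint, start Z0 = {q2}, add states with every successor in Z. Already a fixed point.
Sat(AF alarm) = {q2}
Sat(EX (AF alarm)) = {s : some successor in {q2}} = {q2, q4}
q1 ∉ Sat(EX (AF alarm)) = {q2, q4}, so the formula does not hold at q1.

No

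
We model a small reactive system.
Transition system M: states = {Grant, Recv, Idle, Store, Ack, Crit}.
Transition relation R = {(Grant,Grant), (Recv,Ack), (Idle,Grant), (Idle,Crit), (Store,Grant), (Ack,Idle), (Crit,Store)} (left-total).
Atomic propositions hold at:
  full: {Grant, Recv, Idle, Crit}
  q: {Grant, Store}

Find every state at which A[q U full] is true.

A[q U full]: least fixpoint, start Z0 = Sat(full) = {Grant, Recv, Idle, Crit}, add states in Sat(q) with every successor in Z. Z1 = {Grant, Recv, Idle, Store, Crit}; fixed.
Sat(A[q U full]) = {Grant, Recv, Idle, Store, Crit}

{Grant, Recv, Idle, Store, Crit}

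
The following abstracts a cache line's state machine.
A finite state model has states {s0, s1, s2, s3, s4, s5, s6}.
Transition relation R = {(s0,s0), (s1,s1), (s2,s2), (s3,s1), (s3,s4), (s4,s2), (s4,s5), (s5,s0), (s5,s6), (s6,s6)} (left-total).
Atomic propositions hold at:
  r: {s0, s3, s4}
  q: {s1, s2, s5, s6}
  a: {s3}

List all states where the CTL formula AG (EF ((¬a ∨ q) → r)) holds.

{s0}

Sat(¬a) = {s0, s1, s2, s4, s5, s6}
Sat(¬a ∨ q) = {s0, s1, s2, s4, s5, s6}
Sat((¬a ∨ q) → r) = {s0, s3, s4}
EF ((¬a ∨ q) → r): least fixpoint, start Z0 = {s0, s3, s4}, add states with some successor in Z. Z1 = {s0, s3, s4, s5}; fixed.
Sat(EF ((¬a ∨ q) → r)) = {s0, s3, s4, s5}
AG (EF ((¬a ∨ q) → r)): greatest fixpoint, start Z0 = {s0, s3, s4, s5}, keep only states in Sat with every successor in Z. Z1 = {s0}; fixed.
Sat(AG (EF ((¬a ∨ q) → r))) = {s0}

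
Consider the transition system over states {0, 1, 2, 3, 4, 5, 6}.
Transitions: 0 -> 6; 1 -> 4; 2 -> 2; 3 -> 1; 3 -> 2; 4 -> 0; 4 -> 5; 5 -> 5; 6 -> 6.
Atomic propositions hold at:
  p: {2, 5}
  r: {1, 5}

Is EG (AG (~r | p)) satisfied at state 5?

Sat(~r) = {0, 2, 3, 4, 6}
Sat(~r | p) = {0, 2, 3, 4, 5, 6}
AG (~r | p): greatest fixpoint, start Z0 = {0, 2, 3, 4, 5, 6}, keep only states in Sat with every successor in Z. Z1 = {0, 2, 4, 5, 6}; fixed.
Sat(AG (~r | p)) = {0, 2, 4, 5, 6}
EG (AG (~r | p)): greatest fixpoint, start Z0 = {0, 2, 4, 5, 6}, keep only states in Sat with some successor in Z. Already a fixed point.
Sat(EG (AG (~r | p))) = {0, 2, 4, 5, 6}
5 ∈ Sat(EG (AG (~r | p))) = {0, 2, 4, 5, 6}, so the formula holds at 5.

Yes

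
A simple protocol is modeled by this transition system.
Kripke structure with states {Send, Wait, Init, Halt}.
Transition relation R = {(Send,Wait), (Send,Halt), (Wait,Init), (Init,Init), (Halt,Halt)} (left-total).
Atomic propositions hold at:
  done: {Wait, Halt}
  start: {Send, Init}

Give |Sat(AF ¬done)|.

Sat(¬done) = {Send, Init}
AF ¬done: least fixpoint, start Z0 = {Send, Init}, add states with every successor in Z. Z1 = {Send, Wait, Init}; fixed.
Sat(AF ¬done) = {Send, Wait, Init}
|Sat(AF ¬done)| = |{Send, Wait, Init}| = 3.

3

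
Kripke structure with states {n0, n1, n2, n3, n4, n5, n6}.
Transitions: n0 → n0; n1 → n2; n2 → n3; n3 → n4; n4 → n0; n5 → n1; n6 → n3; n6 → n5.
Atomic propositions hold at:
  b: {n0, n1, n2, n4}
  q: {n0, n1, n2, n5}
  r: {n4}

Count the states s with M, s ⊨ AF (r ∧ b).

Sat(r ∧ b) = {n4}
AF (r ∧ b): least fixpoint, start Z0 = {n4}, add states with every successor in Z. Z1 = {n3, n4}; Z2 = {n2, n3, n4}; Z3 = {n1, n2, n3, n4}; Z4 = {n1, n2, n3, n4, n5}; Z5 = {n1, n2, n3, n4, n5, n6}; fixed.
Sat(AF (r ∧ b)) = {n1, n2, n3, n4, n5, n6}
|Sat(AF (r ∧ b))| = |{n1, n2, n3, n4, n5, n6}| = 6.

6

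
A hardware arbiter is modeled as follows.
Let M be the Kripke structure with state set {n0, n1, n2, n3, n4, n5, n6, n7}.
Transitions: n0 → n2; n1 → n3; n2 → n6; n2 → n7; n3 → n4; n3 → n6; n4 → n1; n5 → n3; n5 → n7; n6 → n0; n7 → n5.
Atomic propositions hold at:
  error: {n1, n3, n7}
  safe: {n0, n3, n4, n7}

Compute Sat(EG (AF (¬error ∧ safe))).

{n1, n3, n4}

Sat(¬error) = {n0, n2, n4, n5, n6}
Sat(¬error ∧ safe) = {n0, n4}
AF (¬error ∧ safe): least fixpoint, start Z0 = {n0, n4}, add states with every successor in Z. Z1 = {n0, n4, n6}; Z2 = {n0, n3, n4, n6}; Z3 = {n0, n1, n3, n4, n6}; fixed.
Sat(AF (¬error ∧ safe)) = {n0, n1, n3, n4, n6}
EG (AF (¬error ∧ safe)): greatest fixpoint, start Z0 = {n0, n1, n3, n4, n6}, keep only states in Sat with some successor in Z. Z1 = {n1, n3, n4, n6}; Z2 = {n1, n3, n4}; fixed.
Sat(EG (AF (¬error ∧ safe))) = {n1, n3, n4}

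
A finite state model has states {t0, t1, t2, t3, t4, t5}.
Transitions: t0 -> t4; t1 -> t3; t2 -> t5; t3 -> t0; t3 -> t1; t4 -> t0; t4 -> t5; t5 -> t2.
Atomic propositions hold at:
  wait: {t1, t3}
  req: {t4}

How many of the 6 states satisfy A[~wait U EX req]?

1

Sat(~wait) = {t0, t2, t4, t5}
Sat(EX req) = {s : some successor in {t4}} = {t0}
A[~wait U EX req]: least fixpoint, start Z0 = Sat(EX req) = {t0}, add states in Sat(~wait) with every successor in Z. Already a fixed point.
Sat(A[~wait U EX req]) = {t0}
|Sat(A[~wait U EX req])| = |{t0}| = 1.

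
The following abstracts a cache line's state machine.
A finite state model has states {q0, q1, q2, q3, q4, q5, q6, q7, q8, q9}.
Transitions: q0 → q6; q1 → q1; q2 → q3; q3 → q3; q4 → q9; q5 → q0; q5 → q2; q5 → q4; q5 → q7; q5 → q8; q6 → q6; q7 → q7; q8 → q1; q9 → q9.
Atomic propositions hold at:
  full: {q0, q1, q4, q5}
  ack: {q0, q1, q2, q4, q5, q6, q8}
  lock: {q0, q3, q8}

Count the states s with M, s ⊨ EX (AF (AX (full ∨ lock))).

Sat(full ∨ lock) = {q0, q1, q3, q4, q5, q8}
Sat(AX (full ∨ lock)) = {s : every successor in {q0, q1, q3, q4, q5, q8}} = {q1, q2, q3, q8}
AF (AX (full ∨ lock)): least fixpoint, start Z0 = {q1, q2, q3, q8}, add states with every successor in Z. Already a fixed point.
Sat(AF (AX (full ∨ lock))) = {q1, q2, q3, q8}
Sat(EX (AF (AX (full ∨ lock)))) = {s : some successor in {q1, q2, q3, q8}} = {q1, q2, q3, q5, q8}
|Sat(EX (AF (AX (full ∨ lock))))| = |{q1, q2, q3, q5, q8}| = 5.

5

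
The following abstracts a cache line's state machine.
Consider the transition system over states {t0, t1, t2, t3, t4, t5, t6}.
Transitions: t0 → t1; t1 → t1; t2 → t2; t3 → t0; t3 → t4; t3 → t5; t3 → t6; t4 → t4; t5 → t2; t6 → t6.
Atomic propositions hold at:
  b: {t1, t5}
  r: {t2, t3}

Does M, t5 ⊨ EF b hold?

EF b: least fixpoint, start Z0 = {t1, t5}, add states with some successor in Z. Z1 = {t0, t1, t3, t5}; fixed.
Sat(EF b) = {t0, t1, t3, t5}
t5 ∈ Sat(EF b) = {t0, t1, t3, t5}, so the formula holds at t5.

Yes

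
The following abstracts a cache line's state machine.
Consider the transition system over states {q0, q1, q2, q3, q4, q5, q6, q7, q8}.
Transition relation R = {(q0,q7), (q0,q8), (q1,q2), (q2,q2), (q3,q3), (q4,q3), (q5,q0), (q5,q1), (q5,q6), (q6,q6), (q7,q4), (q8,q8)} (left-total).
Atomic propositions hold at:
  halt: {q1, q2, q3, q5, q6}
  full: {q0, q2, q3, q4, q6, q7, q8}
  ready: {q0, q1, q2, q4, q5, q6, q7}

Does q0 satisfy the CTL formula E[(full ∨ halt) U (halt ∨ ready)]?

Yes

Sat(full ∨ halt) = {q0, q1, q2, q3, q4, q5, q6, q7, q8}
Sat(halt ∨ ready) = {q0, q1, q2, q3, q4, q5, q6, q7}
E[(full ∨ halt) U (halt ∨ ready)]: least fixpoint, start Z0 = Sat((halt ∨ ready)) = {q0, q1, q2, q3, q4, q5, q6, q7}, add states in Sat(full ∨ halt) with some successor in Z. Already a fixed point.
Sat(E[(full ∨ halt) U (halt ∨ ready)]) = {q0, q1, q2, q3, q4, q5, q6, q7}
q0 ∈ Sat(E[(full ∨ halt) U (halt ∨ ready)]) = {q0, q1, q2, q3, q4, q5, q6, q7}, so the formula holds at q0.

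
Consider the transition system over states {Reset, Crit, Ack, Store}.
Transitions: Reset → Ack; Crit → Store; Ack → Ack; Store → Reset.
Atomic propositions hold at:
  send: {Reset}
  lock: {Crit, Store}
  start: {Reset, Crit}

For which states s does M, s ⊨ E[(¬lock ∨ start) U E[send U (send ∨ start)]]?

{Reset, Crit}

Sat(¬lock) = {Reset, Ack}
Sat(¬lock ∨ start) = {Reset, Crit, Ack}
Sat(send ∨ start) = {Reset, Crit}
E[send U (send ∨ start)]: least fixpoint, start Z0 = Sat((send ∨ start)) = {Reset, Crit}, add states in Sat(send) with some successor in Z. Already a fixed point.
Sat(E[send U (send ∨ start)]) = {Reset, Crit}
E[(¬lock ∨ start) U E[send U (send ∨ start)]]: least fixpoint, start Z0 = Sat(E[send U (send ∨ start)]) = {Reset, Crit}, add states in Sat(¬lock ∨ start) with some successor in Z. Already a fixed point.
Sat(E[(¬lock ∨ start) U E[send U (send ∨ start)]]) = {Reset, Crit}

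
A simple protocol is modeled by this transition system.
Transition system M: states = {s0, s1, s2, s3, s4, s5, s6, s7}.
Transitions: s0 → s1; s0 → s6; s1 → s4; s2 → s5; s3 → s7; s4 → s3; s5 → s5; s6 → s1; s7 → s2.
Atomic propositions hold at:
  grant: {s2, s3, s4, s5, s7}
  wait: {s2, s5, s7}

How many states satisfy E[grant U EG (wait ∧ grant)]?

5

Sat(wait ∧ grant) = {s2, s5, s7}
EG (wait ∧ grant): greatest fixpoint, start Z0 = {s2, s5, s7}, keep only states in Sat with some successor in Z. Already a fixed point.
Sat(EG (wait ∧ grant)) = {s2, s5, s7}
E[grant U EG (wait ∧ grant)]: least fixpoint, start Z0 = Sat(EG (wait ∧ grant)) = {s2, s5, s7}, add states in Sat(grant) with some successor in Z. Z1 = {s2, s3, s5, s7}; Z2 = {s2, s3, s4, s5, s7}; fixed.
Sat(E[grant U EG (wait ∧ grant)]) = {s2, s3, s4, s5, s7}
|Sat(E[grant U EG (wait ∧ grant)])| = |{s2, s3, s4, s5, s7}| = 5.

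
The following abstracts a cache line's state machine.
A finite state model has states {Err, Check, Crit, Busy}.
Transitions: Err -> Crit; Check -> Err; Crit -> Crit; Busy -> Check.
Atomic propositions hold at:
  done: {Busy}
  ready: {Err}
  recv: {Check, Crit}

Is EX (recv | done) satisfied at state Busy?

Yes

Sat(recv | done) = {Check, Crit, Busy}
Sat(EX (recv | done)) = {s : some successor in {Check, Crit, Busy}} = {Err, Crit, Busy}
Busy ∈ Sat(EX (recv | done)) = {Err, Crit, Busy}, so the formula holds at Busy.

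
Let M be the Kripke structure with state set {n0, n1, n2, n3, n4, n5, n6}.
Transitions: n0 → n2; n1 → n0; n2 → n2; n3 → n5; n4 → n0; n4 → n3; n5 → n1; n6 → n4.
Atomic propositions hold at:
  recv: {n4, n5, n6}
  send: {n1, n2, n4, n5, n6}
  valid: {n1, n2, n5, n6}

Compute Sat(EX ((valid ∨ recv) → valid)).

{n0, n1, n2, n3, n4, n5}

Sat(valid ∨ recv) = {n1, n2, n4, n5, n6}
Sat((valid ∨ recv) → valid) = {n0, n1, n2, n3, n5, n6}
Sat(EX ((valid ∨ recv) → valid)) = {s : some successor in {n0, n1, n2, n3, n5, n6}} = {n0, n1, n2, n3, n4, n5}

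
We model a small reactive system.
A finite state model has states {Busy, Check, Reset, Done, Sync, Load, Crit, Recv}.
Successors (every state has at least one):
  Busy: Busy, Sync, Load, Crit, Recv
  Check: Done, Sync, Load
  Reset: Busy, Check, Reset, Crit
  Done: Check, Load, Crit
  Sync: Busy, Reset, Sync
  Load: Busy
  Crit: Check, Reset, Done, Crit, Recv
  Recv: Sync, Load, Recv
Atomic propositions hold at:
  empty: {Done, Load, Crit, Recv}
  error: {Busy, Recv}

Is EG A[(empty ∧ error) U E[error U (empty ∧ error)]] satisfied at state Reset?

Sat(empty ∧ error) = {Recv}
E[error U (empty ∧ error)]: least fixpoint, start Z0 = Sat((empty ∧ error)) = {Recv}, add states in Sat(error) with some successor in Z. Z1 = {Busy, Recv}; fixed.
Sat(E[error U (empty ∧ error)]) = {Busy, Recv}
A[(empty ∧ error) U E[error U (empty ∧ error)]]: least fixpoint, start Z0 = Sat(E[error U (empty ∧ error)]) = {Busy, Recv}, add states in Sat(empty ∧ error) with every successor in Z. Already a fixed point.
Sat(A[(empty ∧ error) U E[error U (empty ∧ error)]]) = {Busy, Recv}
EG A[(empty ∧ error) U E[error U (empty ∧ error)]]: greatest fixpoint, start Z0 = {Busy, Recv}, keep only states in Sat with some successor in Z. Already a fixed point.
Sat(EG A[(empty ∧ error) U E[error U (empty ∧ error)]]) = {Busy, Recv}
Reset ∉ Sat(EG A[(empty ∧ error) U E[error U (empty ∧ error)]]) = {Busy, Recv}, so the formula does not hold at Reset.

No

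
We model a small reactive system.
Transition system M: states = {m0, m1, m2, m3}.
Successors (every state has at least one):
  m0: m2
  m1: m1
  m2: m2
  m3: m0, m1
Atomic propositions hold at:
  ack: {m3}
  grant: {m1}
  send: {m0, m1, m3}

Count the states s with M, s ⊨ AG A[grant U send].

A[grant U send]: least fixpoint, start Z0 = Sat(send) = {m0, m1, m3}, add states in Sat(grant) with every successor in Z. Already a fixed point.
Sat(A[grant U send]) = {m0, m1, m3}
AG A[grant U send]: greatest fixpoint, start Z0 = {m0, m1, m3}, keep only states in Sat with every successor in Z. Z1 = {m1, m3}; Z2 = {m1}; fixed.
Sat(AG A[grant U send]) = {m1}
|Sat(AG A[grant U send])| = |{m1}| = 1.

1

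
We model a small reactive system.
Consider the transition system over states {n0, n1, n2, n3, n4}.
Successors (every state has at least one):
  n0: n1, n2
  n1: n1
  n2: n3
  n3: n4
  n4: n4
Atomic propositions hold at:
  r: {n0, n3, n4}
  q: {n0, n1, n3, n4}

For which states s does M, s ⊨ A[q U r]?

{n0, n3, n4}

A[q U r]: least fixpoint, start Z0 = Sat(r) = {n0, n3, n4}, add states in Sat(q) with every successor in Z. Already a fixed point.
Sat(A[q U r]) = {n0, n3, n4}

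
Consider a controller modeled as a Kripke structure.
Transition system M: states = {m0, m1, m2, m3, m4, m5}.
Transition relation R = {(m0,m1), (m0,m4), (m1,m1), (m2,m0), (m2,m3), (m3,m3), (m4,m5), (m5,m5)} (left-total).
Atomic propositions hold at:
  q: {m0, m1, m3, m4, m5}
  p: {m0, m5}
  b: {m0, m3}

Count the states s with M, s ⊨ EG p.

EG p: greatest fixpoint, start Z0 = {m0, m5}, keep only states in Sat with some successor in Z. Z1 = {m5}; fixed.
Sat(EG p) = {m5}
|Sat(EG p)| = |{m5}| = 1.

1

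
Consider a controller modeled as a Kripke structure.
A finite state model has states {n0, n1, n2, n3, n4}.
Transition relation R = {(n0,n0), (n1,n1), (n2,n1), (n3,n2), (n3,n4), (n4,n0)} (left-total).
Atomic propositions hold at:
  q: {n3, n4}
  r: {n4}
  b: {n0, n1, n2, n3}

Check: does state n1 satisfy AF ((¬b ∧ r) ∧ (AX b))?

No

Sat(¬b) = {n4}
Sat(¬b ∧ r) = {n4}
Sat(AX b) = {s : every successor in {n0, n1, n2, n3}} = {n0, n1, n2, n4}
Sat((¬b ∧ r) ∧ (AX b)) = {n4}
AF ((¬b ∧ r) ∧ (AX b)): least fixpoint, start Z0 = {n4}, add states with every successor in Z. Already a fixed point.
Sat(AF ((¬b ∧ r) ∧ (AX b))) = {n4}
n1 ∉ Sat(AF ((¬b ∧ r) ∧ (AX b))) = {n4}, so the formula does not hold at n1.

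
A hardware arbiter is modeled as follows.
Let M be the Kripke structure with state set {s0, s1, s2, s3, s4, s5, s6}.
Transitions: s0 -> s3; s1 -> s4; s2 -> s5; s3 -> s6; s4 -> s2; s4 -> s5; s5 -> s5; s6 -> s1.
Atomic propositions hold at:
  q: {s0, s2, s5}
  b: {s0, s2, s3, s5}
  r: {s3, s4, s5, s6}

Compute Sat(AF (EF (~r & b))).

Sat(~r) = {s0, s1, s2}
Sat(~r & b) = {s0, s2}
EF (~r & b): least fixpoint, start Z0 = {s0, s2}, add states with some successor in Z. Z1 = {s0, s2, s4}; Z2 = {s0, s1, s2, s4}; Z3 = {s0, s1, s2, s4, s6}; Z4 = {s0, s1, s2, s3, s4, s6}; fixed.
Sat(EF (~r & b)) = {s0, s1, s2, s3, s4, s6}
AF (EF (~r & b)): least fixpoint, start Z0 = {s0, s1, s2, s3, s4, s6}, add states with every successor in Z. Already a fixed point.
Sat(AF (EF (~r & b))) = {s0, s1, s2, s3, s4, s6}

{s0, s1, s2, s3, s4, s6}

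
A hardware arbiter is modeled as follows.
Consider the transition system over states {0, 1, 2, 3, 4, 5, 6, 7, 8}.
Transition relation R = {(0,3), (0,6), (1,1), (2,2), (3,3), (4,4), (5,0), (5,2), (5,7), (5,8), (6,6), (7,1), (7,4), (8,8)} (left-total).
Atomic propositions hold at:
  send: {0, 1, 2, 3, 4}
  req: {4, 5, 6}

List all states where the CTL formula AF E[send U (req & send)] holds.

{4}

Sat(req & send) = {4}
E[send U (req & send)]: least fixpoint, start Z0 = Sat((req & send)) = {4}, add states in Sat(send) with some successor in Z. Already a fixed point.
Sat(E[send U (req & send)]) = {4}
AF E[send U (req & send)]: least fixpoint, start Z0 = {4}, add states with every successor in Z. Already a fixed point.
Sat(AF E[send U (req & send)]) = {4}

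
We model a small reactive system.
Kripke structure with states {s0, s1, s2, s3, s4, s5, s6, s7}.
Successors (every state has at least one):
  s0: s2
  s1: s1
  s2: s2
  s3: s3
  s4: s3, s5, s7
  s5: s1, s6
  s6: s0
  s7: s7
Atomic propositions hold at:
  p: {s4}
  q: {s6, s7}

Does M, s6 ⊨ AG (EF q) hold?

EF q: least fixpoint, start Z0 = {s6, s7}, add states with some successor in Z. Z1 = {s4, s5, s6, s7}; fixed.
Sat(EF q) = {s4, s5, s6, s7}
AG (EF q): greatest fixpoint, start Z0 = {s4, s5, s6, s7}, keep only states in Sat with every successor in Z. Z1 = {s7}; fixed.
Sat(AG (EF q)) = {s7}
s6 ∉ Sat(AG (EF q)) = {s7}, so the formula does not hold at s6.

No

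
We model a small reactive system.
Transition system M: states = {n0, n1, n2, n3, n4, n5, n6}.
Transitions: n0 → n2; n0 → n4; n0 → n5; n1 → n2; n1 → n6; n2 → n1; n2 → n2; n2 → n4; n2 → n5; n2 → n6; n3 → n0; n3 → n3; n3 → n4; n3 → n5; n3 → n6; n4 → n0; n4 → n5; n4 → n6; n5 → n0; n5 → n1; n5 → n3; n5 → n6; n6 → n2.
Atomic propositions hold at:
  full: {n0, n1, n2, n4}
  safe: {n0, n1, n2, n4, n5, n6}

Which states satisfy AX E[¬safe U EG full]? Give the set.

{n6}

Sat(¬safe) = {n3}
EG full: greatest fixpoint, start Z0 = {n0, n1, n2, n4}, keep only states in Sat with some successor in Z. Already a fixed point.
Sat(EG full) = {n0, n1, n2, n4}
E[¬safe U EG full]: least fixpoint, start Z0 = Sat(EG full) = {n0, n1, n2, n4}, add states in Sat(¬safe) with some successor in Z. Z1 = {n0, n1, n2, n3, n4}; fixed.
Sat(E[¬safe U EG full]) = {n0, n1, n2, n3, n4}
Sat(AX E[¬safe U EG full]) = {s : every successor in {n0, n1, n2, n3, n4}} = {n6}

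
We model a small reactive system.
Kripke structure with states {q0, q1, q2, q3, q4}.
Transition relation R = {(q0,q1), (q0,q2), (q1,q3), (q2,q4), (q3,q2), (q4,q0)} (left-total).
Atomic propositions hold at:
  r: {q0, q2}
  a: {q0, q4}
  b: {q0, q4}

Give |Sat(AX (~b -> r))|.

3

Sat(~b) = {q1, q2, q3}
Sat(~b -> r) = {q0, q2, q4}
Sat(AX (~b -> r)) = {s : every successor in {q0, q2, q4}} = {q2, q3, q4}
|Sat(AX (~b -> r))| = |{q2, q3, q4}| = 3.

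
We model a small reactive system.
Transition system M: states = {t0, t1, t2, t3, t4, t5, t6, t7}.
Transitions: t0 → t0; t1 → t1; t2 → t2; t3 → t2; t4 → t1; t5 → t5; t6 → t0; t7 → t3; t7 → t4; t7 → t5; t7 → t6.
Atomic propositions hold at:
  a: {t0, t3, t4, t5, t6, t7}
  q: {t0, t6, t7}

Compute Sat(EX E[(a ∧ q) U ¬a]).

Sat(a ∧ q) = {t0, t6, t7}
Sat(¬a) = {t1, t2}
E[(a ∧ q) U ¬a]: least fixpoint, start Z0 = Sat(¬a) = {t1, t2}, add states in Sat(a ∧ q) with some successor in Z. Already a fixed point.
Sat(E[(a ∧ q) U ¬a]) = {t1, t2}
Sat(EX E[(a ∧ q) U ¬a]) = {s : some successor in {t1, t2}} = {t1, t2, t3, t4}

{t1, t2, t3, t4}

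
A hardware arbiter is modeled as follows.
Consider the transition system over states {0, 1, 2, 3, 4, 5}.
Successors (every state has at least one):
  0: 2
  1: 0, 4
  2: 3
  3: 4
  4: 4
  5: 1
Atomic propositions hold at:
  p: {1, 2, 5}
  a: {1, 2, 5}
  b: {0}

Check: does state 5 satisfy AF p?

AF p: least fixpoint, start Z0 = {1, 2, 5}, add states with every successor in Z. Z1 = {0, 1, 2, 5}; fixed.
Sat(AF p) = {0, 1, 2, 5}
5 ∈ Sat(AF p) = {0, 1, 2, 5}, so the formula holds at 5.

Yes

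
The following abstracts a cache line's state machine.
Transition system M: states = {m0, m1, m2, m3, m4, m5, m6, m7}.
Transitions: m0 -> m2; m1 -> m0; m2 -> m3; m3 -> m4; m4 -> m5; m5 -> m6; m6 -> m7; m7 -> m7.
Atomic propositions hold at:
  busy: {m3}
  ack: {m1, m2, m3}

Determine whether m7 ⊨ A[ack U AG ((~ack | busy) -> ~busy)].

Yes

Sat(~ack) = {m0, m4, m5, m6, m7}
Sat(~ack | busy) = {m0, m3, m4, m5, m6, m7}
Sat(~busy) = {m0, m1, m2, m4, m5, m6, m7}
Sat((~ack | busy) -> ~busy) = {m0, m1, m2, m4, m5, m6, m7}
AG ((~ack | busy) -> ~busy): greatest fixpoint, start Z0 = {m0, m1, m2, m4, m5, m6, m7}, keep only states in Sat with every successor in Z. Z1 = {m0, m1, m4, m5, m6, m7}; Z2 = {m1, m4, m5, m6, m7}; Z3 = {m4, m5, m6, m7}; fixed.
Sat(AG ((~ack | busy) -> ~busy)) = {m4, m5, m6, m7}
A[ack U AG ((~ack | busy) -> ~busy)]: least fixpoint, start Z0 = Sat(AG ((~ack | busy) -> ~busy)) = {m4, m5, m6, m7}, add states in Sat(ack) with every successor in Z. Z1 = {m3, m4, m5, m6, m7}; Z2 = {m2, m3, m4, m5, m6, m7}; fixed.
Sat(A[ack U AG ((~ack | busy) -> ~busy)]) = {m2, m3, m4, m5, m6, m7}
m7 ∈ Sat(A[ack U AG ((~ack | busy) -> ~busy)]) = {m2, m3, m4, m5, m6, m7}, so the formula holds at m7.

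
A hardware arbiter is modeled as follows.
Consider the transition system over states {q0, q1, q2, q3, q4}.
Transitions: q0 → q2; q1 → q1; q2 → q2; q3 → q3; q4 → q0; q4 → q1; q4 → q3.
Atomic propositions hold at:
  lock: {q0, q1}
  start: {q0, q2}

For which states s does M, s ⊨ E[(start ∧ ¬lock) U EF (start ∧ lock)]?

{q0, q4}

Sat(¬lock) = {q2, q3, q4}
Sat(start ∧ ¬lock) = {q2}
Sat(start ∧ lock) = {q0}
EF (start ∧ lock): least fixpoint, start Z0 = {q0}, add states with some successor in Z. Z1 = {q0, q4}; fixed.
Sat(EF (start ∧ lock)) = {q0, q4}
E[(start ∧ ¬lock) U EF (start ∧ lock)]: least fixpoint, start Z0 = Sat(EF (start ∧ lock)) = {q0, q4}, add states in Sat(start ∧ ¬lock) with some successor in Z. Already a fixed point.
Sat(E[(start ∧ ¬lock) U EF (start ∧ lock)]) = {q0, q4}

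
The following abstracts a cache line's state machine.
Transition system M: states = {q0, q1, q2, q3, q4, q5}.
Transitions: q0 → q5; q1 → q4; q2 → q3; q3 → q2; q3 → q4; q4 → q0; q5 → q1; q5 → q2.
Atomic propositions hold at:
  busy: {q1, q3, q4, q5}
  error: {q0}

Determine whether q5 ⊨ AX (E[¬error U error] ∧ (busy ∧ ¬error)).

No

Sat(¬error) = {q1, q2, q3, q4, q5}
E[¬error U error]: least fixpoint, start Z0 = Sat(error) = {q0}, add states in Sat(¬error) with some successor in Z. Z1 = {q0, q4}; Z2 = {q0, q1, q3, q4}; Z3 = {q0, q1, q2, q3, q4, q5}; fixed.
Sat(E[¬error U error]) = {q0, q1, q2, q3, q4, q5}
Sat(busy ∧ ¬error) = {q1, q3, q4, q5}
Sat(E[¬error U error] ∧ (busy ∧ ¬error)) = {q1, q3, q4, q5}
Sat(AX (E[¬error U error] ∧ (busy ∧ ¬error))) = {s : every successor in {q1, q3, q4, q5}} = {q0, q1, q2}
q5 ∉ Sat(AX (E[¬error U error] ∧ (busy ∧ ¬error))) = {q0, q1, q2}, so the formula does not hold at q5.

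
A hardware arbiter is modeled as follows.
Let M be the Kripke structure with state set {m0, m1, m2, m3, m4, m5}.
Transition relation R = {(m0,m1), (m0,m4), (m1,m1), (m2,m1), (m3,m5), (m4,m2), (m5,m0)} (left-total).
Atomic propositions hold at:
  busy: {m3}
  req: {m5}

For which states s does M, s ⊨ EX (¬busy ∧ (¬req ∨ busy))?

Sat(¬busy) = {m0, m1, m2, m4, m5}
Sat(¬req) = {m0, m1, m2, m3, m4}
Sat(¬req ∨ busy) = {m0, m1, m2, m3, m4}
Sat(¬busy ∧ (¬req ∨ busy)) = {m0, m1, m2, m4}
Sat(EX (¬busy ∧ (¬req ∨ busy))) = {s : some successor in {m0, m1, m2, m4}} = {m0, m1, m2, m4, m5}

{m0, m1, m2, m4, m5}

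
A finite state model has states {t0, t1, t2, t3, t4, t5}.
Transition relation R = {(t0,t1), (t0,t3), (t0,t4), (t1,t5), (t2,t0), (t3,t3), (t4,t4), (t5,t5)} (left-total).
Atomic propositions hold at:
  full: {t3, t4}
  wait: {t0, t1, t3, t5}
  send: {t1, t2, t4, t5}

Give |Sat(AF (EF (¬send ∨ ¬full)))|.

Sat(¬send) = {t0, t3}
Sat(¬full) = {t0, t1, t2, t5}
Sat(¬send ∨ ¬full) = {t0, t1, t2, t3, t5}
EF (¬send ∨ ¬full): least fixpoint, start Z0 = {t0, t1, t2, t3, t5}, add states with some successor in Z. Already a fixed point.
Sat(EF (¬send ∨ ¬full)) = {t0, t1, t2, t3, t5}
AF (EF (¬send ∨ ¬full)): least fixpoint, start Z0 = {t0, t1, t2, t3, t5}, add states with every successor in Z. Already a fixed point.
Sat(AF (EF (¬send ∨ ¬full))) = {t0, t1, t2, t3, t5}
|Sat(AF (EF (¬send ∨ ¬full)))| = |{t0, t1, t2, t3, t5}| = 5.

5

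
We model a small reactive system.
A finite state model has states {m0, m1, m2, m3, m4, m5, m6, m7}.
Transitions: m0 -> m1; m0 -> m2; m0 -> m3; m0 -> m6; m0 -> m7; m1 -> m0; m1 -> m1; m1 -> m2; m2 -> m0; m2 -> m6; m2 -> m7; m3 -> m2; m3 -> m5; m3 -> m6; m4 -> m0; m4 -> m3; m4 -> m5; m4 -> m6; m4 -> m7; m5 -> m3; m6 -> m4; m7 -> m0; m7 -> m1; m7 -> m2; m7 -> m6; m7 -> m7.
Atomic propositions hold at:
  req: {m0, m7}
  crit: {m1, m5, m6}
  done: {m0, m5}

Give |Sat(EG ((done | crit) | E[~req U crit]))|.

Sat(done | crit) = {m0, m1, m5, m6}
Sat(~req) = {m1, m2, m3, m4, m5, m6}
E[~req U crit]: least fixpoint, start Z0 = Sat(crit) = {m1, m5, m6}, add states in Sat(~req) with some successor in Z. Z1 = {m1, m2, m3, m4, m5, m6}; fixed.
Sat(E[~req U crit]) = {m1, m2, m3, m4, m5, m6}
Sat((done | crit) | E[~req U crit]) = {m0, m1, m2, m3, m4, m5, m6}
EG ((done | crit) | E[~req U crit]): greatest fixpoint, start Z0 = {m0, m1, m2, m3, m4, m5, m6}, keep only states in Sat with some successor in Z. Already a fixed point.
Sat(EG ((done | crit) | E[~req U crit])) = {m0, m1, m2, m3, m4, m5, m6}
|Sat(EG ((done | crit) | E[~req U crit]))| = |{m0, m1, m2, m3, m4, m5, m6}| = 7.

7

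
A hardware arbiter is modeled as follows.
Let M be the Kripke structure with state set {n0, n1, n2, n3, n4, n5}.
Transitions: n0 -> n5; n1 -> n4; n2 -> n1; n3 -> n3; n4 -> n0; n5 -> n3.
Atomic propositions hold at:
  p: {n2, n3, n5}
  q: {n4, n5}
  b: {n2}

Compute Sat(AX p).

Sat(AX p) = {s : every successor in {n2, n3, n5}} = {n0, n3, n5}

{n0, n3, n5}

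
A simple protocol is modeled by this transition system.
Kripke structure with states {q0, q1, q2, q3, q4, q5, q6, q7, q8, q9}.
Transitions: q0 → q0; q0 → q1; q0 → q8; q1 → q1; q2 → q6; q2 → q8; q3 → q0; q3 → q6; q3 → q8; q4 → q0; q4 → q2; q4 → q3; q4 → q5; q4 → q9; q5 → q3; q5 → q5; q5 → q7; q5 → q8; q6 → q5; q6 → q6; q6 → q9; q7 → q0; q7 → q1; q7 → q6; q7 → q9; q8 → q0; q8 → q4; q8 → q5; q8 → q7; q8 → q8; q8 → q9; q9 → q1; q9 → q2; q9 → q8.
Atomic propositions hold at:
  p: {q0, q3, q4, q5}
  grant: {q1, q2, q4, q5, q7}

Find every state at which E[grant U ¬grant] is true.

Sat(¬grant) = {q0, q3, q6, q8, q9}
E[grant U ¬grant]: least fixpoint, start Z0 = Sat(¬grant) = {q0, q3, q6, q8, q9}, add states in Sat(grant) with some successor in Z. Z1 = {q0, q2, q3, q4, q5, q6, q7, q8, q9}; fixed.
Sat(E[grant U ¬grant]) = {q0, q2, q3, q4, q5, q6, q7, q8, q9}

{q0, q2, q3, q4, q5, q6, q7, q8, q9}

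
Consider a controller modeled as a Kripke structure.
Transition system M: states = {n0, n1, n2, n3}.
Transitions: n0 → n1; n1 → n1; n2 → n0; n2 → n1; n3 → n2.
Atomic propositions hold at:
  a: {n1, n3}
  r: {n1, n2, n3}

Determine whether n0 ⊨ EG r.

EG r: greatest fixpoint, start Z0 = {n1, n2, n3}, keep only states in Sat with some successor in Z. Already a fixed point.
Sat(EG r) = {n1, n2, n3}
n0 ∉ Sat(EG r) = {n1, n2, n3}, so the formula does not hold at n0.

No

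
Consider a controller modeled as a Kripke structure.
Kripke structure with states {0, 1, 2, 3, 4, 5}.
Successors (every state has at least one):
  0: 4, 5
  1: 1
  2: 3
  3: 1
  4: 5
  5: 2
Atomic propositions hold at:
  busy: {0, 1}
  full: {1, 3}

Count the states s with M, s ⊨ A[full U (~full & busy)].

Sat(~full) = {0, 2, 4, 5}
Sat(~full & busy) = {0}
A[full U (~full & busy)]: least fixpoint, start Z0 = Sat((~full & busy)) = {0}, add states in Sat(full) with every successor in Z. Already a fixed point.
Sat(A[full U (~full & busy)]) = {0}
|Sat(A[full U (~full & busy)])| = |{0}| = 1.

1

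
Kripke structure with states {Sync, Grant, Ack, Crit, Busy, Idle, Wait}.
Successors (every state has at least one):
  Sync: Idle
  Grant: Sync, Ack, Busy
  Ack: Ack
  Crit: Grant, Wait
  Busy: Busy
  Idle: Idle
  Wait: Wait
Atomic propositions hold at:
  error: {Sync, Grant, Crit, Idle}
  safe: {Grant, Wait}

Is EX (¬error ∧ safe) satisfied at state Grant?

No

Sat(¬error) = {Ack, Busy, Wait}
Sat(¬error ∧ safe) = {Wait}
Sat(EX (¬error ∧ safe)) = {s : some successor in {Wait}} = {Crit, Wait}
Grant ∉ Sat(EX (¬error ∧ safe)) = {Crit, Wait}, so the formula does not hold at Grant.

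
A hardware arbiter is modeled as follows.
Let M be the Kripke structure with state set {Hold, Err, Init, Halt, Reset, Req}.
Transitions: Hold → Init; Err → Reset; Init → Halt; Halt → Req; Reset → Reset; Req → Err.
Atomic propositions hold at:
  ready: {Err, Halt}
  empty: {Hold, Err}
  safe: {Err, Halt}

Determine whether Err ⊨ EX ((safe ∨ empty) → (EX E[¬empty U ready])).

Yes

Sat(safe ∨ empty) = {Hold, Err, Halt}
Sat(¬empty) = {Init, Halt, Reset, Req}
E[¬empty U ready]: least fixpoint, start Z0 = Sat(ready) = {Err, Halt}, add states in Sat(¬empty) with some successor in Z. Z1 = {Err, Init, Halt, Req}; fixed.
Sat(E[¬empty U ready]) = {Err, Init, Halt, Req}
Sat(EX E[¬empty U ready]) = {s : some successor in {Err, Init, Halt, Req}} = {Hold, Init, Halt, Req}
Sat((safe ∨ empty) → (EX E[¬empty U ready])) = {Hold, Init, Halt, Reset, Req}
Sat(EX ((safe ∨ empty) → (EX E[¬empty U ready]))) = {s : some successor in {Hold, Init, Halt, Reset, Req}} = {Hold, Err, Init, Halt, Reset}
Err ∈ Sat(EX ((safe ∨ empty) → (EX E[¬empty U ready]))) = {Hold, Err, Init, Halt, Reset}, so the formula holds at Err.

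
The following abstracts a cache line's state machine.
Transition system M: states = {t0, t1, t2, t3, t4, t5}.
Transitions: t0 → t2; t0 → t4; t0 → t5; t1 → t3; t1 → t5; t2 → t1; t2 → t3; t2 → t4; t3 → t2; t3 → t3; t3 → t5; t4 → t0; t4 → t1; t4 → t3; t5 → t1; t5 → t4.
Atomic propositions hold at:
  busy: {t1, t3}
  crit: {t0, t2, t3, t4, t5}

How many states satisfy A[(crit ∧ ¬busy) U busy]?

2

Sat(¬busy) = {t0, t2, t4, t5}
Sat(crit ∧ ¬busy) = {t0, t2, t4, t5}
A[(crit ∧ ¬busy) U busy]: least fixpoint, start Z0 = Sat(busy) = {t1, t3}, add states in Sat(crit ∧ ¬busy) with every successor in Z. Already a fixed point.
Sat(A[(crit ∧ ¬busy) U busy]) = {t1, t3}
|Sat(A[(crit ∧ ¬busy) U busy])| = |{t1, t3}| = 2.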